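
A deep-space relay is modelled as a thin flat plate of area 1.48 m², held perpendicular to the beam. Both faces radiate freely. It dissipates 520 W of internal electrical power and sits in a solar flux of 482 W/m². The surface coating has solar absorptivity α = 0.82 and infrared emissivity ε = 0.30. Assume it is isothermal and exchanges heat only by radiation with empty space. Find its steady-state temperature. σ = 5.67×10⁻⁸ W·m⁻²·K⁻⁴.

At steady state, absorbed solar power + internal power = radiated power.
Absorbed: α·S·A_cross = 0.82·482·1.480 = 585.0 W (cross-section A).
Total input = 585.0 + 520 = 1105 W.
Radiated: εσ·A_surf·T⁴ with A_surf = 2A = 2.960 m².
T⁴ = 1105/(0.30·5.67×10⁻⁸·2.960) = 2.195×10¹⁰ K⁴.

T ≈ 385 K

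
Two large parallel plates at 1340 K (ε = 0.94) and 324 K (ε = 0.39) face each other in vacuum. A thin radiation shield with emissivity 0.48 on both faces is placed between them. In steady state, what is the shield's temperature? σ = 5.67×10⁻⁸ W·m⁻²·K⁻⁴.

T_s ≈ 1190 K

In steady state the net flux on the hot side equals that on the cold side.
σ(T₁⁴−T_s⁴)/D₁ = σ(T_s⁴−T₂⁴)/D₂, with D₁ = 1/ε₁+1/ε_s−1 = 2.147, D₂ = 1/ε_s+1/ε₂−1 = 3.647.
Solve for T_s⁴: T_s⁴ = (D₂·T₁⁴ + D₁·T₂⁴)/(D₁+D₂) = 2.034×10¹² K⁴.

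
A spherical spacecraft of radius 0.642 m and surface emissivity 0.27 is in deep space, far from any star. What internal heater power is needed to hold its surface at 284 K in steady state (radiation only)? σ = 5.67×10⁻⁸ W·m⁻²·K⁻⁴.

P = εσ·4πr²·T⁴.
4πr² = 5.179 m²; T⁴ = 6.505×10⁹ K⁴.
P = 0.27·5.67×10⁻⁸·5.179·6.505×10⁹.

P ≈ 516 W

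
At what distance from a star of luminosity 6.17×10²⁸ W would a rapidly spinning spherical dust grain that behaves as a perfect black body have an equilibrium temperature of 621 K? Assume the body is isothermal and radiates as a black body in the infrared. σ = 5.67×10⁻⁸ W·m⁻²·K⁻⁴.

d ≈ 3.82×10¹¹ m

For an isothermal black-emitting sphere, (1−a)S·πr² = σ·4πr²·T⁴ ⇒ S = 4σT⁴/(1−a).
S = 4·5.67×10⁻⁸·(621)⁴/1.00 = 33730 W/m².
Flux falls as S = L/(4πd²), so d = √(L/(4πS)) = √(6.17×10²⁸/(4π·33730)).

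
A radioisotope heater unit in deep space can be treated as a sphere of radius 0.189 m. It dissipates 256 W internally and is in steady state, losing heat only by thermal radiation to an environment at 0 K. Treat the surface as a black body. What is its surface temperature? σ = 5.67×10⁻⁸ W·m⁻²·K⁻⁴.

Steady state: internal power = radiated power, P = εσA T⁴.
Radiating area A = 4πr² = 0.4489 m².
T⁴ = P/(εσA) = 256/(1.0·5.67×10⁻⁸·0.4489) = 1.006×10¹⁰ K⁴.
T = (1.006×10¹⁰)^(1/4).

T ≈ 317 K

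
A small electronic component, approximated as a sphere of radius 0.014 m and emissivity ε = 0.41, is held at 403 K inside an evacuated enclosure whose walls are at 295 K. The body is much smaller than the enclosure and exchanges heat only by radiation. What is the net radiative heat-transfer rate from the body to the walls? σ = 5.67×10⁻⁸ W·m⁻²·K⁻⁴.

P_net ≈ 1.08 W

For a small grey body in a large enclosure: P_net = εσA(T_body⁴ − T_wall⁴).
A = 4πr² = 0.002463 m²; T_body⁴ − T_wall⁴ = 2.638×10¹⁰ − 7.573×10⁹ = 1.880×10¹⁰ K⁴.
|P_net| = 0.41·5.67×10⁻⁸·0.002463·1.880×10¹⁰.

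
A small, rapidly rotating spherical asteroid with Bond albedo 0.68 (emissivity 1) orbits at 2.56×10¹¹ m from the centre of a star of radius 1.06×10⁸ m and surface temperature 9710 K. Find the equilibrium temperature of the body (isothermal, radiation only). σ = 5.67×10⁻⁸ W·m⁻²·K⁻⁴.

T ≈ 105 K

The star's surface emits σT_*⁴; at distance d the flux is S = σT_*⁴(R_*/d)².
S = 5.67×10⁻⁸·(9710)⁴·(1.06×10⁸/2.56×10¹¹)² = 86.42 W/m².
For an isothermal sphere T⁴ = (1−a)S/(4σ) = 1.219×10⁸ K⁴.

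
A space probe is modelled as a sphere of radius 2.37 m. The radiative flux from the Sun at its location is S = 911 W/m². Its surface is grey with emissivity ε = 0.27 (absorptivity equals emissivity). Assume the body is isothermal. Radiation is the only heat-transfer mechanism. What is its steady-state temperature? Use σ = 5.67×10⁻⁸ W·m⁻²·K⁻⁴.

At equilibrium, absorbed power = emitted power.
Absorbing cross-section = πr² = 17.65 m²; emitting surface = 4πr² = 70.58 m² (ratio 4).
εS·A_cross = εσ·A_surf·T⁴  ⇒  T⁴ = S/(4σ)   (ε cancels).
T⁴ = 911/(4·5.67×10⁻⁸) = 4.017×10⁹ K⁴.
T = (4.017×10⁹)^(1/4).

T ≈ 252 K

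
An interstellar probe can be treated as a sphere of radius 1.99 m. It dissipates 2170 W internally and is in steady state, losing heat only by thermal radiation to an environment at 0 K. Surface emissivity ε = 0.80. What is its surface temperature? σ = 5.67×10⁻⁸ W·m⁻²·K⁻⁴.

T ≈ 176 K

Steady state: internal power = radiated power, P = εσA T⁴.
Radiating area A = 4πr² = 49.76 m².
T⁴ = P/(εσA) = 2170/(0.80·5.67×10⁻⁸·49.76) = 9.613×10⁸ K⁴.
T = (9.613×10⁸)^(1/4).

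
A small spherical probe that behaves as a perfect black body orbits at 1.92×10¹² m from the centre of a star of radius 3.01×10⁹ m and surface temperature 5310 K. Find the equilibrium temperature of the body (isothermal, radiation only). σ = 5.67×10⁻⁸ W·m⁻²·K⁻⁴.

The star's surface emits σT_*⁴; at distance d the flux is S = σT_*⁴(R_*/d)².
S = 5.67×10⁻⁸·(5310)⁴·(3.01×10⁹/1.92×10¹²)² = 110.8 W/m².
For an isothermal sphere T⁴ = (1−a)S/(4σ) = 4.885×10⁸ K⁴.

T ≈ 149 K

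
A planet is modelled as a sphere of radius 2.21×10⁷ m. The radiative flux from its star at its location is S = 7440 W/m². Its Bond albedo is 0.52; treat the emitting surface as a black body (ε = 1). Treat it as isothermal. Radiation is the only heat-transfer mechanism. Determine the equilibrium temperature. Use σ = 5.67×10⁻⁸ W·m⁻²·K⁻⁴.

T ≈ 354 K

At equilibrium, absorbed power = emitted power.
Absorbing cross-section = πr² = 1.534×10¹⁵ m²; emitting surface = 4πr² = 6.138×10¹⁵ m² (ratio 4).
(1−a)S·A_cross = εσ·A_surf·T⁴  ⇒  T⁴ = (1−a)S/(4σ).
T⁴ = 0.480·7440/(4·5.67×10⁻⁸) = 1.575×10¹⁰ K⁴.
T = (1.575×10¹⁰)^(1/4).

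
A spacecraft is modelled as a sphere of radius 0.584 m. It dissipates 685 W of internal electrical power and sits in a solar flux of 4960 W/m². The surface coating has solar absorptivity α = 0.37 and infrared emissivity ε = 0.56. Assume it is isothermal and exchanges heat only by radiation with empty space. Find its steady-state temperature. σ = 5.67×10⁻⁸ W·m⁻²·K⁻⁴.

T ≈ 374 K

At steady state, absorbed solar power + internal power = radiated power.
Absorbed: α·S·A_cross = 0.37·4960·1.071 = 1966 W (cross-section πr²).
Total input = 1966 + 685 = 2651 W.
Radiated: εσ·A_surf·T⁴ with A_surf = 4πr² = 4.286 m².
T⁴ = 2651/(0.56·5.67×10⁻⁸·4.286) = 1.948×10¹⁰ K⁴.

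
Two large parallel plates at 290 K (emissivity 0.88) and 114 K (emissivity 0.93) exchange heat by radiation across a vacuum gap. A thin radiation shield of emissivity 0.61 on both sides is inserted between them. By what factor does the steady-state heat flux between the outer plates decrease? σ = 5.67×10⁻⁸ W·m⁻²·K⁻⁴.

factor ≈ 2.88

Without shield: q₀ = σΔ(T⁴)/(1/ε₁+1/ε₂−1) with denominator 1.212.
With shield the two gaps are in series; the resistances add: (1/ε₁+1/ε_s−1)+(1/ε_s+1/ε₂−1) = 1.776+1.715 = 3.490.
Heat-flux ratio q₀/q = 3.490/1.212.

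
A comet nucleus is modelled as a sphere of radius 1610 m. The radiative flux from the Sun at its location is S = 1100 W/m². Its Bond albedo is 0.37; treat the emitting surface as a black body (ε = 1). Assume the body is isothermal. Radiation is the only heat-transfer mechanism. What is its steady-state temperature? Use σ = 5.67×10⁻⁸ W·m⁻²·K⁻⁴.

T ≈ 235 K

At equilibrium, absorbed power = emitted power.
Absorbing cross-section = πr² = 8.143×10⁶ m²; emitting surface = 4πr² = 3.257×10⁷ m² (ratio 4).
(1−a)S·A_cross = εσ·A_surf·T⁴  ⇒  T⁴ = (1−a)S/(4σ).
T⁴ = 0.630·1100/(4·5.67×10⁻⁸) = 3.056×10⁹ K⁴.
T = (3.056×10⁹)^(1/4).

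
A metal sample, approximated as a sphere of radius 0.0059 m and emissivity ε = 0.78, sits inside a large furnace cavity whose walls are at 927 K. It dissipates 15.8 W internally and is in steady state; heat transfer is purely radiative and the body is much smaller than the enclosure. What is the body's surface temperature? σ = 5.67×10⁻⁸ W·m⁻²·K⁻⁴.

For a small grey body in a large enclosure, net radiated power = εσA(T⁴ − T_w⁴).
Steady state: P = εσA(T⁴ − T_w⁴) with A = 4πr² = 4.374×10⁻⁴ m².
T⁴ = P/(εσA) + T_w⁴ = 15.8/(0.78·5.67×10⁻⁸·4.374×10⁻⁴) + (927)⁴
    = 8.167×10¹¹ + 7.384×10¹¹ = 1.555×10¹² K⁴.

T ≈ 1120 K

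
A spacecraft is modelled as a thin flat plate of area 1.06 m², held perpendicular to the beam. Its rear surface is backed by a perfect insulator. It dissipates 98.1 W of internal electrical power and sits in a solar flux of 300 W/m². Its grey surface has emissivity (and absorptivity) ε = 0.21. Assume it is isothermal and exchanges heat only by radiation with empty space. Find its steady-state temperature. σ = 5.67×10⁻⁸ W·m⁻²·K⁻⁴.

T ≈ 338 K

At steady state, absorbed solar power + internal power = radiated power.
Absorbed: α·S·A_cross = 0.21·300·1.060 = 66.78 W (cross-section A).
Total input = 66.78 + 98.1 = 164.9 W.
Radiated: εσ·A_surf·T⁴ with A_surf = A = 1.060 m².
T⁴ = 164.9/(0.21·5.67×10⁻⁸·1.060) = 1.306×10¹⁰ K⁴.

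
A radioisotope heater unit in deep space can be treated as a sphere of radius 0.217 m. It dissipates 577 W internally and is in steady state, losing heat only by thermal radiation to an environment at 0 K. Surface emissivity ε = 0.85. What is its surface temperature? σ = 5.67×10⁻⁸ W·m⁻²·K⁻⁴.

T ≈ 377 K

Steady state: internal power = radiated power, P = εσA T⁴.
Radiating area A = 4πr² = 0.5917 m².
T⁴ = P/(εσA) = 577/(0.85·5.67×10⁻⁸·0.5917) = 2.023×10¹⁰ K⁴.
T = (2.023×10¹⁰)^(1/4).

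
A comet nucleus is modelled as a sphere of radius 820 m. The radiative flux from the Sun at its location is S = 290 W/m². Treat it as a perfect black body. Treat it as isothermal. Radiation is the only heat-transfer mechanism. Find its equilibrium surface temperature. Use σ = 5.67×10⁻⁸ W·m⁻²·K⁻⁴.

T ≈ 189 K

At equilibrium, absorbed power = emitted power.
Absorbing cross-section = πr² = 2.112×10⁶ m²; emitting surface = 4πr² = 8.450×10⁶ m² (ratio 4).
S·A_cross = εσ·A_surf·T⁴  ⇒  T⁴ = S/(4σ).
T⁴ = 1.00·290/(4·5.67×10⁻⁸) = 1.279×10⁹ K⁴.
T = (1.279×10⁹)^(1/4).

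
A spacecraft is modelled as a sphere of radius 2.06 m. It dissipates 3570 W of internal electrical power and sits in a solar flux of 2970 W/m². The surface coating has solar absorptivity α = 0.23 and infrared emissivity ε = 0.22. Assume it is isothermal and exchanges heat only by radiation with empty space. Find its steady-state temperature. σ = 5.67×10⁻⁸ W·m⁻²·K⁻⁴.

At steady state, absorbed solar power + internal power = radiated power.
Absorbed: α·S·A_cross = 0.23·2970·13.33 = 9107 W (cross-section πr²).
Total input = 9107 + 3570 = 12680 W.
Radiated: εσ·A_surf·T⁴ with A_surf = 4πr² = 53.33 m².
T⁴ = 12680/(0.22·5.67×10⁻⁸·53.33) = 1.906×10¹⁰ K⁴.

T ≈ 372 K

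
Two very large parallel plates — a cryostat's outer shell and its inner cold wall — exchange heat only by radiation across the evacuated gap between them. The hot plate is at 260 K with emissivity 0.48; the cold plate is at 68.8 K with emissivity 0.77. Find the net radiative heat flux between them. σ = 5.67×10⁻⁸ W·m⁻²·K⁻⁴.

For two infinite grey parallel plates, q = σ(T₁⁴ − T₂⁴)/(1/ε₁ + 1/ε₂ − 1).
T₁⁴ − T₂⁴ = 4.570×10⁹ − 2.241×10⁷ = 4.547×10⁹ K⁴.
1/ε₁ + 1/ε₂ − 1 = 2.083 + 1.299 − 1 = 2.382.
q = 5.67×10⁻⁸ × 4.547×10⁹ / 2.382.

q ≈ 108 W/m²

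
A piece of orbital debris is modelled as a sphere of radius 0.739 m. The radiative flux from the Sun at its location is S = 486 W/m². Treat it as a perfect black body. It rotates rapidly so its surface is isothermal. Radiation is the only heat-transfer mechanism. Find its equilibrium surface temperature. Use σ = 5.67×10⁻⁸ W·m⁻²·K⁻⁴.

At equilibrium, absorbed power = emitted power.
Absorbing cross-section = πr² = 1.716 m²; emitting surface = 4πr² = 6.863 m² (ratio 4).
S·A_cross = εσ·A_surf·T⁴  ⇒  T⁴ = S/(4σ).
T⁴ = 1.00·486/(4·5.67×10⁻⁸) = 2.143×10⁹ K⁴.
T = (2.143×10⁹)^(1/4).

T ≈ 215 K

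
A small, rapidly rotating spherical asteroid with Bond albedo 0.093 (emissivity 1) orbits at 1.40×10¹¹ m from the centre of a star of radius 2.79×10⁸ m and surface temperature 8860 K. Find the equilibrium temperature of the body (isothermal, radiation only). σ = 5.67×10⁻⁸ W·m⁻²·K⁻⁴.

T ≈ 273 K

The star's surface emits σT_*⁴; at distance d the flux is S = σT_*⁴(R_*/d)².
S = 5.67×10⁻⁸·(8860)⁴·(2.79×10⁸/1.40×10¹¹)² = 1388 W/m².
For an isothermal sphere T⁴ = (1−a)S/(4σ) = 5.549×10⁹ K⁴.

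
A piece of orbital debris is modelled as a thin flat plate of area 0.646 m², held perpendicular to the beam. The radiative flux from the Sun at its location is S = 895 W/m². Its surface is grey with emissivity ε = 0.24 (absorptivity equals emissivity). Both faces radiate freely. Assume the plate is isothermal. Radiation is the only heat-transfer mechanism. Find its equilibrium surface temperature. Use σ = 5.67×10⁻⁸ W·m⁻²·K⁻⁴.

T ≈ 298 K

At equilibrium, absorbed power = emitted power.
Absorbing cross-section = A = 0.6460 m²; emitting surface = 2A = 1.292 m² (ratio 2).
εS·A_cross = εσ·A_surf·T⁴  ⇒  T⁴ = S/(2σ)   (ε cancels).
T⁴ = 895/(2·5.67×10⁻⁸) = 7.892×10⁹ K⁴.
T = (7.892×10⁹)^(1/4).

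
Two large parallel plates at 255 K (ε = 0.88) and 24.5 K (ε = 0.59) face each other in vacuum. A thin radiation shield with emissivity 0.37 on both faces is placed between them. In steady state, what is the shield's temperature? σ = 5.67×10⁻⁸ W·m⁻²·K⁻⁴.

T_s ≈ 219 K

In steady state the net flux on the hot side equals that on the cold side.
σ(T₁⁴−T_s⁴)/D₁ = σ(T_s⁴−T₂⁴)/D₂, with D₁ = 1/ε₁+1/ε_s−1 = 2.839, D₂ = 1/ε_s+1/ε₂−1 = 3.398.
Solve for T_s⁴: T_s⁴ = (D₂·T₁⁴ + D₁·T₂⁴)/(D₁+D₂) = 2.304×10⁹ K⁴.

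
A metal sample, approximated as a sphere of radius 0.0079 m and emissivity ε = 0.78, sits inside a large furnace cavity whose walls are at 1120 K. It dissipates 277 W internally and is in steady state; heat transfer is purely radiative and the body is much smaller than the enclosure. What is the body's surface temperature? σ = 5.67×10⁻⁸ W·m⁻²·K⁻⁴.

T ≈ 1760 K

For a small grey body in a large enclosure, net radiated power = εσA(T⁴ − T_w⁴).
Steady state: P = εσA(T⁴ − T_w⁴) with A = 4πr² = 7.843×10⁻⁴ m².
T⁴ = P/(εσA) + T_w⁴ = 277/(0.78·5.67×10⁻⁸·7.843×10⁻⁴) + (1120)⁴
    = 7.986×10¹² + 1.574×10¹² = 9.560×10¹² K⁴.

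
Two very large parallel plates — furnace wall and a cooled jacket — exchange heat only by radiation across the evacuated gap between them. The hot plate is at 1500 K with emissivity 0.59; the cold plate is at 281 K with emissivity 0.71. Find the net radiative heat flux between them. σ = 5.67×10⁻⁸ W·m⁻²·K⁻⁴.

For two infinite grey parallel plates, q = σ(T₁⁴ − T₂⁴)/(1/ε₁ + 1/ε₂ − 1).
T₁⁴ − T₂⁴ = 5.062×10¹² − 6.235×10⁹ = 5.056×10¹² K⁴.
1/ε₁ + 1/ε₂ − 1 = 1.695 + 1.408 − 1 = 2.103.
q = 5.67×10⁻⁸ × 5.056×10¹² / 2.103.

q ≈ 1.36×10⁵ W/m²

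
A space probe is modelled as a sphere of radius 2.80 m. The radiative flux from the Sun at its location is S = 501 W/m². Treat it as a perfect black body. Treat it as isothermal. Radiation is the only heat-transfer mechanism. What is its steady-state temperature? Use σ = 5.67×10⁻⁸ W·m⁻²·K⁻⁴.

At equilibrium, absorbed power = emitted power.
Absorbing cross-section = πr² = 24.63 m²; emitting surface = 4πr² = 98.52 m² (ratio 4).
S·A_cross = εσ·A_surf·T⁴  ⇒  T⁴ = S/(4σ).
T⁴ = 1.00·501/(4·5.67×10⁻⁸) = 2.209×10⁹ K⁴.
T = (2.209×10⁹)^(1/4).

T ≈ 217 K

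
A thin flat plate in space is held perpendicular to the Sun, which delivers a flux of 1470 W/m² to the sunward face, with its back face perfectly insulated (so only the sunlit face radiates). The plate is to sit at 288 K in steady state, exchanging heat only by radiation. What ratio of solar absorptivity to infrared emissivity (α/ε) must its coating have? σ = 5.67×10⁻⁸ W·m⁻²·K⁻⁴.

Balance: αS·A = εσ·1A·T⁴ ⇒ α/ε = σT⁴/S.
α/ε = 5.67×10⁻⁸·(288)⁴/1470 = 5.67×10⁻⁸·6.880×10⁹/1470.

α/ε ≈ 0.265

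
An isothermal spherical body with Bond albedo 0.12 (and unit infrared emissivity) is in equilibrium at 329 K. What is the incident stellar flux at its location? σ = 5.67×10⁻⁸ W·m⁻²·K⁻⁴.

(1−a)S·πr² = σ·4πr²·T⁴ ⇒ S = 4σT⁴/(1−a).
S = 4·5.67×10⁻⁸·1.172×10¹⁰/0.880.

S ≈ 3020 W/m²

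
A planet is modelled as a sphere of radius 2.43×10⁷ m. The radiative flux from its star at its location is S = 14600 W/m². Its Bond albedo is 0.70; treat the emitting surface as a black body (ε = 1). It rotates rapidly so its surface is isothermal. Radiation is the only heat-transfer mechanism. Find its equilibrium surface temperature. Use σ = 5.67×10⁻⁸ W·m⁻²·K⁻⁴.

T ≈ 373 K

At equilibrium, absorbed power = emitted power.
Absorbing cross-section = πr² = 1.855×10¹⁵ m²; emitting surface = 4πr² = 7.420×10¹⁵ m² (ratio 4).
(1−a)S·A_cross = εσ·A_surf·T⁴  ⇒  T⁴ = (1−a)S/(4σ).
T⁴ = 0.300·14600/(4·5.67×10⁻⁸) = 1.931×10¹⁰ K⁴.
T = (1.931×10¹⁰)^(1/4).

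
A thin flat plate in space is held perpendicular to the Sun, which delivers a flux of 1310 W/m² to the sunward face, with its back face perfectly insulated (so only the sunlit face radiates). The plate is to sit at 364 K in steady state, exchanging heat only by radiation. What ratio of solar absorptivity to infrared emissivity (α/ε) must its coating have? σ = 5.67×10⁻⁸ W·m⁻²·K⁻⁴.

Balance: αS·A = εσ·1A·T⁴ ⇒ α/ε = σT⁴/S.
α/ε = 5.67×10⁻⁸·(364)⁴/1310 = 5.67×10⁻⁸·1.756×10¹⁰/1310.

α/ε ≈ 0.760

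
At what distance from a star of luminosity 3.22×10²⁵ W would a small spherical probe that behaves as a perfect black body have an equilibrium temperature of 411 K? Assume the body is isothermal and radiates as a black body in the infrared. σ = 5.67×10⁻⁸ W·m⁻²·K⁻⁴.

For an isothermal black-emitting sphere, (1−a)S·πr² = σ·4πr²·T⁴ ⇒ S = 4σT⁴/(1−a).
S = 4·5.67×10⁻⁸·(411)⁴/1.00 = 6472 W/m².
Flux falls as S = L/(4πd²), so d = √(L/(4πS)) = √(3.22×10²⁵/(4π·6472)).

d ≈ 1.99×10¹⁰ m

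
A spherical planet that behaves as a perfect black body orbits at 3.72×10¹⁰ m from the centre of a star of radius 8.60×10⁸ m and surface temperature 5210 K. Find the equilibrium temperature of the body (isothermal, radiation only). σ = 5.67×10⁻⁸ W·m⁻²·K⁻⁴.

T ≈ 560 K

The star's surface emits σT_*⁴; at distance d the flux is S = σT_*⁴(R_*/d)².
S = 5.67×10⁻⁸·(5210)⁴·(8.60×10⁸/3.72×10¹⁰)² = 22330 W/m².
For an isothermal sphere T⁴ = (1−a)S/(4σ) = 9.845×10¹⁰ K⁴.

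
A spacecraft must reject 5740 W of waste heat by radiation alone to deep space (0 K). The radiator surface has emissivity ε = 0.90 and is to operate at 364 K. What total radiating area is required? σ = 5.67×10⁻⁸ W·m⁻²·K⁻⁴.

A ≈ 6.41 m²

P = εσA T⁴ ⇒ A = P/(εσT⁴).
T⁴ = 1.756×10¹⁰ K⁴.
A = 5740/(0.90 × 5.67×10⁻⁸ × 1.756×10¹⁰).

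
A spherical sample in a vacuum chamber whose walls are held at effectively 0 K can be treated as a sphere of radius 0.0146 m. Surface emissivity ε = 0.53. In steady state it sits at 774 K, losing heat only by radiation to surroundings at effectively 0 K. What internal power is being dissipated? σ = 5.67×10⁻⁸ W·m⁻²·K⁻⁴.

Steady state: P = εσA T⁴.
A = 4πr² = 0.002679 m²; T⁴ = (774)⁴ = 3.589×10¹¹ K⁴.
P = 0.53 × 5.67×10⁻⁸ × 0.002679 × 3.589×10¹¹.

P ≈ 28.9 W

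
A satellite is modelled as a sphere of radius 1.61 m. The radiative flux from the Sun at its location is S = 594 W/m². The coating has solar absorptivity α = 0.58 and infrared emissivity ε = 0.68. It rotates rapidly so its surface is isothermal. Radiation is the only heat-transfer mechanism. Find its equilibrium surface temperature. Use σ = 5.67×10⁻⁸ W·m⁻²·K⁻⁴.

At equilibrium, absorbed power = emitted power.
Absorbing cross-section = πr² = 8.143 m²; emitting surface = 4πr² = 32.57 m² (ratio 4).
αS·A_cross = εσ·A_surf·T⁴  ⇒  T⁴ = αS/(ε·4σ).
T⁴ = 0.580·594/(0.68·4·5.67×10⁻⁸) = 2.234×10⁹ K⁴.
T = (2.234×10⁹)^(1/4).

T ≈ 217 K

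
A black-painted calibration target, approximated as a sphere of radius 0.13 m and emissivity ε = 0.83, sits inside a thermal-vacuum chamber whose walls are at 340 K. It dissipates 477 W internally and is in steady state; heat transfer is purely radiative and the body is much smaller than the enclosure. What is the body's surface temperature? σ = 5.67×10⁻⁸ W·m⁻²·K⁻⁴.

For a small grey body in a large enclosure, net radiated power = εσA(T⁴ − T_w⁴).
Steady state: P = εσA(T⁴ − T_w⁴) with A = 4πr² = 0.2124 m².
T⁴ = P/(εσA) + T_w⁴ = 477/(0.83·5.67×10⁻⁸·0.2124) + (340)⁴
    = 4.773×10¹⁰ + 1.336×10¹⁰ = 6.109×10¹⁰ K⁴.

T ≈ 497 K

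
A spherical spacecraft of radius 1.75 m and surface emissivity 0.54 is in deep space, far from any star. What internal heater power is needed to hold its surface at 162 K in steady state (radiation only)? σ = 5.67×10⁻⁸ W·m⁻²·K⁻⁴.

P = εσ·4πr²·T⁴.
4πr² = 38.48 m²; T⁴ = 6.887×10⁸ K⁴.
P = 0.54·5.67×10⁻⁸·38.48·6.887×10⁸.

P ≈ 812 W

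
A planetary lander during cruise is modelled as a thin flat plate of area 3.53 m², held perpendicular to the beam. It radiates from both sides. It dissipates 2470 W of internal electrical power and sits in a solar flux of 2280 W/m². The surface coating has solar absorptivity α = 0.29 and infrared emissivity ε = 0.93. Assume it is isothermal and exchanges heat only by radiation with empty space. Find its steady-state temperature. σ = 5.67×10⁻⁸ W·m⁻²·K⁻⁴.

At steady state, absorbed solar power + internal power = radiated power.
Absorbed: α·S·A_cross = 0.29·2280·3.530 = 2334 W (cross-section A).
Total input = 2334 + 2470 = 4804 W.
Radiated: εσ·A_surf·T⁴ with A_surf = 2A = 7.060 m².
T⁴ = 4804/(0.93·5.67×10⁻⁸·7.060) = 1.290×10¹⁰ K⁴.

T ≈ 337 K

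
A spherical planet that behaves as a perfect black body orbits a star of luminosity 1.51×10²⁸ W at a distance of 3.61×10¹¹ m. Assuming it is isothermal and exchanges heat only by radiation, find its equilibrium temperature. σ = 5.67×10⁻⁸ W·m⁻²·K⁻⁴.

First find the stellar flux at distance d: S = L/(4πd²) = 1.51×10²⁸/(4π·(3.61×10¹¹)²) = 9220 W/m².
For an isothermal sphere, absorbed (1−a)S·πr² = emitted σ·4πr²·T⁴, so T⁴ = (1−a)S/(4σ).
T⁴ = 1.00·9220/(4·5.67×10⁻⁸) = 4.065×10¹⁰ K⁴.

T ≈ 449 K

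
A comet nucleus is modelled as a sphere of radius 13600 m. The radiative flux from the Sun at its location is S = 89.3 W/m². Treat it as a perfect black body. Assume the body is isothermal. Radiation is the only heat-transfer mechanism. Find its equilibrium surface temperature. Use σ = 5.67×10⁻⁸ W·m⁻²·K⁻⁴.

T ≈ 141 K

At equilibrium, absorbed power = emitted power.
Absorbing cross-section = πr² = 5.811×10⁸ m²; emitting surface = 4πr² = 2.324×10⁹ m² (ratio 4).
S·A_cross = εσ·A_surf·T⁴  ⇒  T⁴ = S/(4σ).
T⁴ = 1.00·89.3/(4·5.67×10⁻⁸) = 3.937×10⁸ K⁴.
T = (3.937×10⁸)^(1/4).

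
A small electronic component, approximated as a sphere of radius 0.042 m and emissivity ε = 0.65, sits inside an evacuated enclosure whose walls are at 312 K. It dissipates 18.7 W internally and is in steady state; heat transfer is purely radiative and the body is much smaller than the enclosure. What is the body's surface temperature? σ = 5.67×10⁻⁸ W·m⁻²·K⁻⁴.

T ≈ 424 K

For a small grey body in a large enclosure, net radiated power = εσA(T⁴ − T_w⁴).
Steady state: P = εσA(T⁴ − T_w⁴) with A = 4πr² = 0.02217 m².
T⁴ = P/(εσA) + T_w⁴ = 18.7/(0.65·5.67×10⁻⁸·0.02217) + (312)⁴
    = 2.289×10¹⁰ + 9.476×10⁹ = 3.237×10¹⁰ K⁴.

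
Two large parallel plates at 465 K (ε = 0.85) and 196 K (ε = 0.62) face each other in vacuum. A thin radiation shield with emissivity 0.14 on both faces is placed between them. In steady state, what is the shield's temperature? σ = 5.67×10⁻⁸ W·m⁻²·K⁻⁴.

T_s ≈ 397 K

In steady state the net flux on the hot side equals that on the cold side.
σ(T₁⁴−T_s⁴)/D₁ = σ(T_s⁴−T₂⁴)/D₂, with D₁ = 1/ε₁+1/ε_s−1 = 7.319, D₂ = 1/ε_s+1/ε₂−1 = 7.756.
Solve for T_s⁴: T_s⁴ = (D₂·T₁⁴ + D₁·T₂⁴)/(D₁+D₂) = 2.477×10¹⁰ K⁴.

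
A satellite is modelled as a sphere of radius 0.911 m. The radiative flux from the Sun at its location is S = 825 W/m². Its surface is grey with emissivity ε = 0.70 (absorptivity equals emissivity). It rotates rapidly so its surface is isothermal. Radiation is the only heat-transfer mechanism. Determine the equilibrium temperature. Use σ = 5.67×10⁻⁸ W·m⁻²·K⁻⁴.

At equilibrium, absorbed power = emitted power.
Absorbing cross-section = πr² = 2.607 m²; emitting surface = 4πr² = 10.43 m² (ratio 4).
εS·A_cross = εσ·A_surf·T⁴  ⇒  T⁴ = S/(4σ)   (ε cancels).
T⁴ = 825/(4·5.67×10⁻⁸) = 3.638×10⁹ K⁴.
T = (3.638×10⁹)^(1/4).

T ≈ 246 K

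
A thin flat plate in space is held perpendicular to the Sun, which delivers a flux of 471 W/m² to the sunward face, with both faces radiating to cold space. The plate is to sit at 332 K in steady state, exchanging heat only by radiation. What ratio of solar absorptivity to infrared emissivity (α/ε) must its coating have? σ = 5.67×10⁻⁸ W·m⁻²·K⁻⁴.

Balance: αS·A = εσ·2A·T⁴ ⇒ α/ε = 2σT⁴/S.
α/ε = 2·5.67×10⁻⁸·(332)⁴/471 = 2·5.67×10⁻⁸·1.215×10¹⁰/471.

α/ε ≈ 2.93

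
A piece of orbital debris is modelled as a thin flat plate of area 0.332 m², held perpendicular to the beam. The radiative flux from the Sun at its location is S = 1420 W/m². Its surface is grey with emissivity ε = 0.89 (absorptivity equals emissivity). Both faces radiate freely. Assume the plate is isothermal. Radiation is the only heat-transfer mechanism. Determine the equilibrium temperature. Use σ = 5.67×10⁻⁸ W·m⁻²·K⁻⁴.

T ≈ 335 K

At equilibrium, absorbed power = emitted power.
Absorbing cross-section = A = 0.3320 m²; emitting surface = 2A = 0.6640 m² (ratio 2).
εS·A_cross = εσ·A_surf·T⁴  ⇒  T⁴ = S/(2σ)   (ε cancels).
T⁴ = 1420/(2·5.67×10⁻⁸) = 1.252×10¹⁰ K⁴.
T = (1.252×10¹⁰)^(1/4).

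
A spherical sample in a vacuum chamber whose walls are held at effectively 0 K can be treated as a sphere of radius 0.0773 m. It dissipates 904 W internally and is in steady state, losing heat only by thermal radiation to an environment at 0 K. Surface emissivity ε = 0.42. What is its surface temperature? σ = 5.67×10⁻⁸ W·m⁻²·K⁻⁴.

Steady state: internal power = radiated power, P = εσA T⁴.
Radiating area A = 4πr² = 0.07509 m².
T⁴ = P/(εσA) = 904/(0.42·5.67×10⁻⁸·0.07509) = 5.056×10¹¹ K⁴.
T = (5.056×10¹¹)^(1/4).

T ≈ 843 K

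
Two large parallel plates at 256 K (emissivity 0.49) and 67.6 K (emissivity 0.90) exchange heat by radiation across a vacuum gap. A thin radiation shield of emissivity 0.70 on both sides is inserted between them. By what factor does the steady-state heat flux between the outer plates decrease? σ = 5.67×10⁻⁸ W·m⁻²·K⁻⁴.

Without shield: q₀ = σΔ(T⁴)/(1/ε₁+1/ε₂−1) with denominator 2.152.
With shield the two gaps are in series; the resistances add: (1/ε₁+1/ε_s−1)+(1/ε_s+1/ε₂−1) = 2.469+1.540 = 4.009.
Heat-flux ratio q₀/q = 4.009/2.152.

factor ≈ 1.86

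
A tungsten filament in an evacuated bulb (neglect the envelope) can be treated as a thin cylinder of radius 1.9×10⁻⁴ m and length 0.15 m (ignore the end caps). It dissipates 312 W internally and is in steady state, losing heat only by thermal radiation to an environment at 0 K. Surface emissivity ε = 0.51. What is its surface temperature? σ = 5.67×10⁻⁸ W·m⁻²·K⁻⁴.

T ≈ 2790 K

Steady state: internal power = radiated power, P = εσA T⁴.
Radiating area A = 2πrL = 1.791×10⁻⁴ m².
T⁴ = P/(εσA) = 312/(0.51·5.67×10⁻⁸·1.791×10⁻⁴) = 6.025×10¹³ K⁴.
T = (6.025×10¹³)^(1/4).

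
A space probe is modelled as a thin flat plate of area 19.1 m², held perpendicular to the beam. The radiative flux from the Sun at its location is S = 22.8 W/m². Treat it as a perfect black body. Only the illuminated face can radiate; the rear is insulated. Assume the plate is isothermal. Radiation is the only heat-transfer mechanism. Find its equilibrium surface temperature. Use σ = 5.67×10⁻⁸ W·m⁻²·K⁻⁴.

T ≈ 142 K

At equilibrium, absorbed power = emitted power.
Absorbing cross-section = A = 19.10 m²; emitting surface = A = 19.10 m² (ratio 1).
S·A_cross = εσ·A_surf·T⁴  ⇒  T⁴ = S/(1σ).
T⁴ = 1.00·22.8/(1·5.67×10⁻⁸) = 4.021×10⁸ K⁴.
T = (4.021×10⁸)^(1/4).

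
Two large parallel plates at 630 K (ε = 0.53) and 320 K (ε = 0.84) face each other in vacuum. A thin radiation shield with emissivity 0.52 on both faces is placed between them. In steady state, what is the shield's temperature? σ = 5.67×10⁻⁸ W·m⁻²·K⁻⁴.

T_s ≈ 521 K

In steady state the net flux on the hot side equals that on the cold side.
σ(T₁⁴−T_s⁴)/D₁ = σ(T_s⁴−T₂⁴)/D₂, with D₁ = 1/ε₁+1/ε_s−1 = 2.810, D₂ = 1/ε_s+1/ε₂−1 = 2.114.
Solve for T_s⁴: T_s⁴ = (D₂·T₁⁴ + D₁·T₂⁴)/(D₁+D₂) = 7.361×10¹⁰ K⁴.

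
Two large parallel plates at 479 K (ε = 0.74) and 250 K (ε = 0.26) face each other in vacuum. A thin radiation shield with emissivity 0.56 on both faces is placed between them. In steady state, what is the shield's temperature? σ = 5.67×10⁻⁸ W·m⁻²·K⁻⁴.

In steady state the net flux on the hot side equals that on the cold side.
σ(T₁⁴−T_s⁴)/D₁ = σ(T_s⁴−T₂⁴)/D₂, with D₁ = 1/ε₁+1/ε_s−1 = 2.137, D₂ = 1/ε_s+1/ε₂−1 = 4.632.
Solve for T_s⁴: T_s⁴ = (D₂·T₁⁴ + D₁·T₂⁴)/(D₁+D₂) = 3.726×10¹⁰ K⁴.

T_s ≈ 439 K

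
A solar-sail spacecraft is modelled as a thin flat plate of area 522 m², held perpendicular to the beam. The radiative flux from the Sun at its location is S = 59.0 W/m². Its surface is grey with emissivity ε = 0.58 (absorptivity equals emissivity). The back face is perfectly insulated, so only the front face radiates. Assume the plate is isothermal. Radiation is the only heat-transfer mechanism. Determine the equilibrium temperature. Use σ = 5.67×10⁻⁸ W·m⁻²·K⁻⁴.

T ≈ 180 K

At equilibrium, absorbed power = emitted power.
Absorbing cross-section = A = 522.0 m²; emitting surface = A = 522.0 m² (ratio 1).
εS·A_cross = εσ·A_surf·T⁴  ⇒  T⁴ = S/(1σ)   (ε cancels).
T⁴ = 59.0/(1·5.67×10⁻⁸) = 1.041×10⁹ K⁴.
T = (1.041×10⁹)^(1/4).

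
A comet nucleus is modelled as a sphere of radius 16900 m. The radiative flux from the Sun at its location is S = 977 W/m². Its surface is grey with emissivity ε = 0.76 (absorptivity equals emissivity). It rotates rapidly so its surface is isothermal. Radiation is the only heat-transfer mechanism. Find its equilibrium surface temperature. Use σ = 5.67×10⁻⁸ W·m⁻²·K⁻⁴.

T ≈ 256 K

At equilibrium, absorbed power = emitted power.
Absorbing cross-section = πr² = 8.973×10⁸ m²; emitting surface = 4πr² = 3.589×10⁹ m² (ratio 4).
εS·A_cross = εσ·A_surf·T⁴  ⇒  T⁴ = S/(4σ)   (ε cancels).
T⁴ = 977/(4·5.67×10⁻⁸) = 4.308×10⁹ K⁴.
T = (4.308×10⁹)^(1/4).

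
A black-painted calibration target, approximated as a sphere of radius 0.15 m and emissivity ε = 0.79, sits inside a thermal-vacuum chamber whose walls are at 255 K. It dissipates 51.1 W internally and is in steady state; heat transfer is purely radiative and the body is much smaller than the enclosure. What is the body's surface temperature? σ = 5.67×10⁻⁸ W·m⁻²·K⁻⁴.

For a small grey body in a large enclosure, net radiated power = εσA(T⁴ − T_w⁴).
Steady state: P = εσA(T⁴ − T_w⁴) with A = 4πr² = 0.2827 m².
T⁴ = P/(εσA) + T_w⁴ = 51.1/(0.79·5.67×10⁻⁸·0.2827) + (255)⁴
    = 4.035×10⁹ + 4.228×10⁹ = 8.263×10⁹ K⁴.

T ≈ 301 K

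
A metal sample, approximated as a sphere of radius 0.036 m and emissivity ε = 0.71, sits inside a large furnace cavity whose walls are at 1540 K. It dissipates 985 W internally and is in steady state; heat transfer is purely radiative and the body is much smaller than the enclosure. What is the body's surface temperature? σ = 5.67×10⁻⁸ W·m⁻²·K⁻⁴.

For a small grey body in a large enclosure, net radiated power = εσA(T⁴ − T_w⁴).
Steady state: P = εσA(T⁴ − T_w⁴) with A = 4πr² = 0.01629 m².
T⁴ = P/(εσA) + T_w⁴ = 985/(0.71·5.67×10⁻⁸·0.01629) + (1540)⁴
    = 1.502×10¹² + 5.624×10¹² = 7.127×10¹² K⁴.

T ≈ 1630 K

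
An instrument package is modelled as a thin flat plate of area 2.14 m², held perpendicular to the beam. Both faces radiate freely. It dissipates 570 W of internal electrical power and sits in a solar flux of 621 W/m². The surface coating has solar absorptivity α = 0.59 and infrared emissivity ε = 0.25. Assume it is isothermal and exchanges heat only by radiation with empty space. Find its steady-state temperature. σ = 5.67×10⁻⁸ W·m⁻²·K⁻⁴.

At steady state, absorbed solar power + internal power = radiated power.
Absorbed: α·S·A_cross = 0.59·621·2.140 = 784.1 W (cross-section A).
Total input = 784.1 + 570 = 1354 W.
Radiated: εσ·A_surf·T⁴ with A_surf = 2A = 4.280 m².
T⁴ = 1354/(0.25·5.67×10⁻⁸·4.280) = 2.232×10¹⁰ K⁴.

T ≈ 387 K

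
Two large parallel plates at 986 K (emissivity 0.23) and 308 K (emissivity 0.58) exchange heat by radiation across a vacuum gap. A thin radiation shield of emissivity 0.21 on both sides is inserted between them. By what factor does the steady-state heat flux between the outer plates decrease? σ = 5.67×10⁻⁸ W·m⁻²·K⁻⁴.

Without shield: q₀ = σΔ(T⁴)/(1/ε₁+1/ε₂−1) with denominator 5.072.
With shield the two gaps are in series; the resistances add: (1/ε₁+1/ε_s−1)+(1/ε_s+1/ε₂−1) = 8.110+5.486 = 13.60.
Heat-flux ratio q₀/q = 13.60/5.072.

factor ≈ 2.68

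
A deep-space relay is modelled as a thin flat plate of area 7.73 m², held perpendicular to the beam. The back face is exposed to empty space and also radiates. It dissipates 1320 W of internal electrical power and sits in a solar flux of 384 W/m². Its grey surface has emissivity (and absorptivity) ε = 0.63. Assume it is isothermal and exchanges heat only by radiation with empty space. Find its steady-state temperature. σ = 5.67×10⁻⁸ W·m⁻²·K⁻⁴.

T ≈ 276 K

At steady state, absorbed solar power + internal power = radiated power.
Absorbed: α·S·A_cross = 0.63·384·7.730 = 1870 W (cross-section A).
Total input = 1870 + 1320 = 3190 W.
Radiated: εσ·A_surf·T⁴ with A_surf = 2A = 15.46 m².
T⁴ = 3190/(0.63·5.67×10⁻⁸·15.46) = 5.776×10⁹ K⁴.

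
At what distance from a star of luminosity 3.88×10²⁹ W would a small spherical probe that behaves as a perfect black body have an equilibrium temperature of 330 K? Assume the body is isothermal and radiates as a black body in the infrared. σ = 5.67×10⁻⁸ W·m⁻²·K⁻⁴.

For an isothermal black-emitting sphere, (1−a)S·πr² = σ·4πr²·T⁴ ⇒ S = 4σT⁴/(1−a).
S = 4·5.67×10⁻⁸·(330)⁴/1.00 = 2690 W/m².
Flux falls as S = L/(4πd²), so d = √(L/(4πS)) = √(3.88×10²⁹/(4π·2690)).

d ≈ 3.39×10¹² m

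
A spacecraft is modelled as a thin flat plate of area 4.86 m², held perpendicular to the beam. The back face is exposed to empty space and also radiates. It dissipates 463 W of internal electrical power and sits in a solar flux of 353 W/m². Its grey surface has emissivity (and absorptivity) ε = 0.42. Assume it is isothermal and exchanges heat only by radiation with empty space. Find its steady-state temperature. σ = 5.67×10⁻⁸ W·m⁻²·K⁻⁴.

T ≈ 267 K

At steady state, absorbed solar power + internal power = radiated power.
Absorbed: α·S·A_cross = 0.42·353·4.860 = 720.5 W (cross-section A).
Total input = 720.5 + 463 = 1184 W.
Radiated: εσ·A_surf·T⁴ with A_surf = 2A = 9.720 m².
T⁴ = 1184/(0.42·5.67×10⁻⁸·9.720) = 5.113×10⁹ K⁴.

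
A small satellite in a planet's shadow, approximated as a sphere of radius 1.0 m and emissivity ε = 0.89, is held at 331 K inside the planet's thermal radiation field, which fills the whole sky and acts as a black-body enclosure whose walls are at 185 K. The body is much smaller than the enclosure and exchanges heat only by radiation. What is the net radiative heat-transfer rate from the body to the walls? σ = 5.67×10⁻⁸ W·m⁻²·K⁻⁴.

P_net ≈ 6870 W

For a small grey body in a large enclosure: P_net = εσA(T_body⁴ − T_wall⁴).
A = 4πr² = 12.57 m²; T_body⁴ − T_wall⁴ = 1.200×10¹⁰ − 1.171×10⁹ = 1.083×10¹⁰ K⁴.
|P_net| = 0.89·5.67×10⁻⁸·12.57·1.083×10¹⁰.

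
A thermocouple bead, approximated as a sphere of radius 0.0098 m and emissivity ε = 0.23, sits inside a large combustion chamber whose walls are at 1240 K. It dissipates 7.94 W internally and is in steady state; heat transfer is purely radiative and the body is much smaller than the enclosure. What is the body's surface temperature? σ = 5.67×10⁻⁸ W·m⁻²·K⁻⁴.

For a small grey body in a large enclosure, net radiated power = εσA(T⁴ − T_w⁴).
Steady state: P = εσA(T⁴ − T_w⁴) with A = 4πr² = 0.001207 m².
T⁴ = P/(εσA) + T_w⁴ = 7.94/(0.23·5.67×10⁻⁸·0.001207) + (1240)⁴
    = 5.045×10¹¹ + 2.364×10¹² = 2.869×10¹² K⁴.

T ≈ 1300 K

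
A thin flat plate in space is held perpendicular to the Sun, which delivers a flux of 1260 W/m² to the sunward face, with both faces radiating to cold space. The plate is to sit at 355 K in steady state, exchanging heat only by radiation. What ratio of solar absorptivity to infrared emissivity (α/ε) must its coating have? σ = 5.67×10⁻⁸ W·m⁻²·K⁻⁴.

α/ε ≈ 1.43

Balance: αS·A = εσ·2A·T⁴ ⇒ α/ε = 2σT⁴/S.
α/ε = 2·5.67×10⁻⁸·(355)⁴/1260 = 2·5.67×10⁻⁸·1.588×10¹⁰/1260.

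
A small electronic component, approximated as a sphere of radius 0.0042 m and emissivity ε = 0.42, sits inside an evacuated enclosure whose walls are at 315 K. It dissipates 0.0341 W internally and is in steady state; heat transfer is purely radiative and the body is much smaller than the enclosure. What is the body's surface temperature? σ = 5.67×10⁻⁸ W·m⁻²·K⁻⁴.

T ≈ 357 K

For a small grey body in a large enclosure, net radiated power = εσA(T⁴ − T_w⁴).
Steady state: P = εσA(T⁴ − T_w⁴) with A = 4πr² = 2.217×10⁻⁴ m².
T⁴ = P/(εσA) + T_w⁴ = 0.0341/(0.42·5.67×10⁻⁸·2.217×10⁻⁴) + (315)⁴
    = 6.460×10⁹ + 9.846×10⁹ = 1.631×10¹⁰ K⁴.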